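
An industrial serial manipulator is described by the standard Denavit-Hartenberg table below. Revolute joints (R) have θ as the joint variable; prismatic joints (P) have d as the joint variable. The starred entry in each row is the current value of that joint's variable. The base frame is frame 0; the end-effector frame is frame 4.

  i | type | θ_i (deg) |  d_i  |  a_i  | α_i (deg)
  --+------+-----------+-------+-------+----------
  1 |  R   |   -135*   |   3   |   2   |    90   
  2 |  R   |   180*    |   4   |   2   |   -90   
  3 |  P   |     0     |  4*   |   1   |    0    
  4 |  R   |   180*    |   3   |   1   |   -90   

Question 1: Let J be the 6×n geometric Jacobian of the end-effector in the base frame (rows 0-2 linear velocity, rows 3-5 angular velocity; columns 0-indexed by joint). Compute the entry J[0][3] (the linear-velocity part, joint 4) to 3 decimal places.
axis z_3 = (-0.0000,0.0000,-1.0000); lever o_n−o_3 = (-0.7071,-0.7071,-3.0000)
cross product → J_v[:, 3] = (-0.7071,0.7071,0.0000)
J_ω[:, 3] = z_3
entry J[0][3] = -0.7071

-0.707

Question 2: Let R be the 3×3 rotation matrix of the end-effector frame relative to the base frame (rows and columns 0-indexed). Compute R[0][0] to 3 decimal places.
-0.707

End-effector x-axis (col 0 of R) = (-0.7071,-0.7071,-0.0000)
R[0][0] = -0.7071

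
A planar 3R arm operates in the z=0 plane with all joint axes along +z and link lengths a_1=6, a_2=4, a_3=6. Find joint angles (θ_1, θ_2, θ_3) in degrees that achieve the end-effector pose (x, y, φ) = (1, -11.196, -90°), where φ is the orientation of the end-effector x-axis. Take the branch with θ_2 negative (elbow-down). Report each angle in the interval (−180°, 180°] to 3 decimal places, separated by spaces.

-38.213 -120.002 68.215

wrist centre = target − a_3·(cos φ, sin φ) = (1.0000, -5.1960)
cos θ_2 = (27.9984−6²−4²)/(2·6·4) = -0.5000; θ_2 = -120.0022° (elbow-down)
β = atan2(-5.1960,1.0000) = -79.1063°; ψ = atan2(-3.4640,3.9999) = -40.8937°
θ_1 = β − ψ = -38.2126°
θ_3 = φ − θ_1 − θ_2 = 68.2148° (wrapped to (-180°,180°])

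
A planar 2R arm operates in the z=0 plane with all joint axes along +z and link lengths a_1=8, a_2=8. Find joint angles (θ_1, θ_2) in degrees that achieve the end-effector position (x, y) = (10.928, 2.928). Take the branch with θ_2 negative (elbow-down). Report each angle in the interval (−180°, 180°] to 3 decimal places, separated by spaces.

cos θ_2 = (127.9944−8²−8²)/(2·8·8) = -0.0000; θ_2 = -90.0025° (elbow-down)
β = atan2(2.9280,10.9280) = 14.9993°; ψ = atan2(-8.0000,7.9996) = -45.0013°
θ_1 = β − ψ = 60.0005°

60.001 -90.003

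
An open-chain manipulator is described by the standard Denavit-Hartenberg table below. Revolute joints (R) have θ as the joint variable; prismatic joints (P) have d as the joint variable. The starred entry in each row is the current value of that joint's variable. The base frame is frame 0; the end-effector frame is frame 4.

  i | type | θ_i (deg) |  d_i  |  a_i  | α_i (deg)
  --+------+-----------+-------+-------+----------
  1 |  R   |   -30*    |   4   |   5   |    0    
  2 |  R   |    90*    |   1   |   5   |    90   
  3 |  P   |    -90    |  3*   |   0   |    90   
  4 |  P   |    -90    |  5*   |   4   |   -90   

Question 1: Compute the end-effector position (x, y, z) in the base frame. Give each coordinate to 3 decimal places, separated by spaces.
after link 1: o_1 = (4.3301, -2.5000, 4.0000)
after link 2: o_2 = (6.8301, 1.8301, 5.0000)
after link 3: o_3 = (9.4282, 0.3301, 5.0000)
after link 4: o_4 = (3.4641, -2.0000, 5.0000)

3.464 -2.000 5.000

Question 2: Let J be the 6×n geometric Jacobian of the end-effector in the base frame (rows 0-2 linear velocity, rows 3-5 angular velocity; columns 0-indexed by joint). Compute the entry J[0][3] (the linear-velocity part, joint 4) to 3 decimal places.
-0.500

prismatic axis z_3 = (-0.5000,-0.8660,-0.0000)
J_v[:, 3] = z_3; J_ω[:, 3] = (0,0,0)
entry J[0][3] = -0.5000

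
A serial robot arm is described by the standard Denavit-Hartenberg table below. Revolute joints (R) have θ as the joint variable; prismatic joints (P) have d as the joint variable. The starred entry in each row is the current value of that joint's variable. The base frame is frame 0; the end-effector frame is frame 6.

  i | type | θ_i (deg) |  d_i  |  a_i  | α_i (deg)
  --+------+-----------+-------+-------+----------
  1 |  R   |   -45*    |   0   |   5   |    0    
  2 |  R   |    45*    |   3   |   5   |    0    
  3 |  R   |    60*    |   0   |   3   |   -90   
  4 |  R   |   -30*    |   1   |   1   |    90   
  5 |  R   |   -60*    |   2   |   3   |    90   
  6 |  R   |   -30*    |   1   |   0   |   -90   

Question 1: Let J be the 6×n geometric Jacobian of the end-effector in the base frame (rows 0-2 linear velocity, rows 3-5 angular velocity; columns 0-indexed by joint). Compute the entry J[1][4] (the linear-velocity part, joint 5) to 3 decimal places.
2.641

axis z_4 = (-0.2500,-0.4330,0.8660); lever o_n−o_4 = (2.4575,-1.9396,2.0490)
cross product → J_v[:, 4] = (0.7925,2.6405,1.5490)
J_ω[:, 4] = z_4
entry J[1][4] = 2.6405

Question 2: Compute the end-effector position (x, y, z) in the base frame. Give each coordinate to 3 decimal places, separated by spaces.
after link 1: o_1 = (3.5355, -3.5355, 0.0000)
after link 2: o_2 = (8.5355, -3.5355, 3.0000)
after link 3: o_3 = (10.0355, -0.9375, 3.0000)
after link 4: o_4 = (9.6025, 0.3125, 3.5000)
after link 5: o_5 = (12.0020, -0.7275, 5.9821)
after link 6: o_6 = (12.0601, -1.6270, 5.5490)

12.060 -1.627 5.549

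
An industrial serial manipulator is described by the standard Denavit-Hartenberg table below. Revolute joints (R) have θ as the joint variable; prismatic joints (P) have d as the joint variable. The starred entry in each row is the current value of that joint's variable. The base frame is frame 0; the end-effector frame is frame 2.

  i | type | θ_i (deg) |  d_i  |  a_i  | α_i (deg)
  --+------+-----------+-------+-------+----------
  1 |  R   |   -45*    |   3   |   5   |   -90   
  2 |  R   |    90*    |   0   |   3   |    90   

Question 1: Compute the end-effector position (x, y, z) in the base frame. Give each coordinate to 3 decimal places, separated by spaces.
3.536 -3.536 0.000

after link 1: o_1 = (3.5355, -3.5355, 3.0000)
after link 2: o_2 = (3.5355, -3.5355, 0.0000)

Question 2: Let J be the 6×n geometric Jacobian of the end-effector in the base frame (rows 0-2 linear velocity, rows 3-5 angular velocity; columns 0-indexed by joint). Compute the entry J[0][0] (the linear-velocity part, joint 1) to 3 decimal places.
axis z_0 = ẑ; lever o_n−o_0 = (3.5355,-3.5355,0.0000)
cross product → J_v[:, 0] = (3.5355,3.5355,-0.0000)
J_ω[:, 0] = z_0
entry J[0][0] = 3.5355

3.536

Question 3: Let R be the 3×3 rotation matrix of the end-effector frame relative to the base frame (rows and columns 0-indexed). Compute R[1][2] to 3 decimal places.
End-effector z-axis (col 2 of R) = (0.7071,-0.7071,0.0000)
R[1][2] = -0.7071

-0.707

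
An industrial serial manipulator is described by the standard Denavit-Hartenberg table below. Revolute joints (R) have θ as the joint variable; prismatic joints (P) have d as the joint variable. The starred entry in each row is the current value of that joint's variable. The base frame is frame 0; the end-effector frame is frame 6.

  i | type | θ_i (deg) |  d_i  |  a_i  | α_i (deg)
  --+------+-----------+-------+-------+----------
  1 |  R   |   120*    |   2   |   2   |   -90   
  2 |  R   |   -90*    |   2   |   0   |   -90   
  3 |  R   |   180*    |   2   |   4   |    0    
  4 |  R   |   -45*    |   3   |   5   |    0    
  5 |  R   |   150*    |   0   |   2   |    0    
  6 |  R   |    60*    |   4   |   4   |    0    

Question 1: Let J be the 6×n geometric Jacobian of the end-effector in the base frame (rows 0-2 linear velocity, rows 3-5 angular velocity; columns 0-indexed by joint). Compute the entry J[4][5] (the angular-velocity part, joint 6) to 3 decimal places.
axis z_5 = (-0.5000,0.8660,-0.0000); lever o_n−o_5 = (-2.8966,2.9465,3.8637)
cross product → J_v[:, 5] = (3.3461,1.9319,1.0353)
J_ω[:, 5] = z_5
entry J[4][5] = 0.8660

0.866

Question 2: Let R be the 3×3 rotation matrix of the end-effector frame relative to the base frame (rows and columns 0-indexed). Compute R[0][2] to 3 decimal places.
-0.500

End-effector z-axis (col 2 of R) = (-0.5000,0.8660,-0.0000)
R[0][2] = -0.5000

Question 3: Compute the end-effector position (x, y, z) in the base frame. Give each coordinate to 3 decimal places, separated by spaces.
-6.740 8.810 -1.154

after link 1: o_1 = (-1.0000, 1.7321, 2.0000)
after link 2: o_2 = (-2.7321, 0.7321, 2.0000)
after link 3: o_3 = (-3.7321, 2.4641, -2.0000)
after link 4: o_4 = (-2.1702, 6.8299, -5.5355)
after link 5: o_5 = (-3.8432, 5.8640, -5.0179)
after link 6: o_6 = (-6.7398, 8.8105, -1.1542)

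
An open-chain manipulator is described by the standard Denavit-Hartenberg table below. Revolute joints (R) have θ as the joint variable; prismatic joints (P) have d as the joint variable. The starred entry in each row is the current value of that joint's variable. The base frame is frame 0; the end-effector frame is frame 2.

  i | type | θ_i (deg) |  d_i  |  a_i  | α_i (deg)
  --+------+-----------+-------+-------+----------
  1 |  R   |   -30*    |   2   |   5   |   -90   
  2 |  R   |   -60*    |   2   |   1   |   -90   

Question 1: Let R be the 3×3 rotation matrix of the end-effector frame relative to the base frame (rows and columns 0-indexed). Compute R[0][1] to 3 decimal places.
-0.500

End-effector y-axis (col 1 of R) = (-0.5000,-0.8660,-0.0000)
R[0][1] = -0.5000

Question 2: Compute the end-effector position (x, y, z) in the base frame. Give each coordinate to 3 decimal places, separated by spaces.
5.763 -1.018 2.866

after link 1: o_1 = (4.3301, -2.5000, 2.0000)
after link 2: o_2 = (5.7631, -1.0179, 2.8660)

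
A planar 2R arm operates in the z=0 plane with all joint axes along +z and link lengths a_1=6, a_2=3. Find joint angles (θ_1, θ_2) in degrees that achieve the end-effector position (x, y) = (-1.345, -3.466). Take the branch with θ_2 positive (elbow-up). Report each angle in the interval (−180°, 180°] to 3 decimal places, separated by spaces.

-135.002 150.003

cos θ_2 = (13.8222−6²−3²)/(2·6·3) = -0.8661; θ_2 = 150.0029° (elbow-up)
β = atan2(-3.4660,-1.3450) = -111.2090°; ψ = atan2(1.4999,3.4018) = 23.7926°
θ_1 = β − ψ = -135.0016°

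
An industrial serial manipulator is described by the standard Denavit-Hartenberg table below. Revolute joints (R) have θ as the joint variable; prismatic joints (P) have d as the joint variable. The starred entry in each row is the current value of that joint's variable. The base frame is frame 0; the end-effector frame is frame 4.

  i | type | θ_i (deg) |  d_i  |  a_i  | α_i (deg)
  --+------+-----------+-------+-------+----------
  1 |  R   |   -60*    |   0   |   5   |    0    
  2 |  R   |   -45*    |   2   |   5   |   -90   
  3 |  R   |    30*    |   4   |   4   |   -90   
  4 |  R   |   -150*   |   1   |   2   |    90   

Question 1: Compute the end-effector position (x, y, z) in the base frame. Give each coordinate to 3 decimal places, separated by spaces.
5.657 -11.868 0.000

after link 1: o_1 = (2.5000, -4.3301, 0.0000)
after link 2: o_2 = (1.2059, -9.1598, 2.0000)
after link 3: o_3 = (4.1730, -13.5411, 0.0000)
after link 4: o_4 = (5.6566, -11.8681, 0.0000)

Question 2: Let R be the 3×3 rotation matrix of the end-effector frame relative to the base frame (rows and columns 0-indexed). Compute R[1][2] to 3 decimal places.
0.642

End-effector z-axis (col 2 of R) = (-0.7244,0.6424,0.2500)
R[1][2] = 0.6424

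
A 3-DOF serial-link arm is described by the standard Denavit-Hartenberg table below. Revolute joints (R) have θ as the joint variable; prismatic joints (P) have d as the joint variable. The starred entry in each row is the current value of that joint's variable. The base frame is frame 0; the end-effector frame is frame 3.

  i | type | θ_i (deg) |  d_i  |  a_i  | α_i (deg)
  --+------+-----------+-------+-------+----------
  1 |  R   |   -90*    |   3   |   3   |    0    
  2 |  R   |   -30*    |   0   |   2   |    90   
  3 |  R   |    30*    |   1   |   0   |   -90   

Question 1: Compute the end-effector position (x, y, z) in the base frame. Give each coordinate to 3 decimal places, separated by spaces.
-1.866 -4.232 3.000

after link 1: o_1 = (0.0000, -3.0000, 3.0000)
after link 2: o_2 = (-1.0000, -4.7321, 3.0000)
after link 3: o_3 = (-1.8660, -4.2321, 3.0000)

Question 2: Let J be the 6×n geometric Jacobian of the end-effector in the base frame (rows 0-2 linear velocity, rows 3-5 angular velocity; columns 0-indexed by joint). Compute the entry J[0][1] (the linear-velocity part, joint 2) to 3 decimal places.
1.232

axis z_1 = (0.0000,0.0000,1.0000); lever o_n−o_1 = (-1.8660,-1.2321,0.0000)
cross product → J_v[:, 1] = (1.2321,-1.8660,0.0000)
J_ω[:, 1] = z_1
entry J[0][1] = 1.2321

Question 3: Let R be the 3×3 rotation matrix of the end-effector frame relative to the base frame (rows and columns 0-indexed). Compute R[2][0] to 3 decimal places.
0.500

End-effector x-axis (col 0 of R) = (-0.4330,-0.7500,0.5000)
R[2][0] = 0.5000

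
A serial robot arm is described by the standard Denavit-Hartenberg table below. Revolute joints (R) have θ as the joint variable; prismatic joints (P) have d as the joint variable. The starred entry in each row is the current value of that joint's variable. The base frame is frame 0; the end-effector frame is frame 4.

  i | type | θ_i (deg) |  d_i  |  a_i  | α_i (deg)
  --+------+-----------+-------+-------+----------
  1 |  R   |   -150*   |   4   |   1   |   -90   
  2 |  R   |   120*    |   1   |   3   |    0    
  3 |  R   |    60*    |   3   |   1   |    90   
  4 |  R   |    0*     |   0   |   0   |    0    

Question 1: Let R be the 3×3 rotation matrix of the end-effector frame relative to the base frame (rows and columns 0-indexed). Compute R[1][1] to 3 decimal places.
End-effector y-axis (col 1 of R) = (0.5000,-0.8660,0.0000)
R[1][1] = -0.8660

-0.866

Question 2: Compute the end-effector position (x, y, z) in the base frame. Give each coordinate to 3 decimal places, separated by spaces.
3.299 -2.714 1.402

after link 1: o_1 = (-0.8660, -0.5000, 4.0000)
after link 2: o_2 = (0.9330, -0.6160, 1.4019)
after link 3: o_3 = (3.2990, -2.7141, 1.4019)
after link 4: o_4 = (3.2990, -2.7141, 1.4019)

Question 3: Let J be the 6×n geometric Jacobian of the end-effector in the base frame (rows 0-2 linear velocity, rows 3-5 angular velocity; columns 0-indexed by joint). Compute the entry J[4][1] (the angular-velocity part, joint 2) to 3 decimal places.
-0.866

axis z_1 = (0.5000,-0.8660,0.0000); lever o_n−o_1 = (4.1651,-2.2141,-2.5981)
cross product → J_v[:, 1] = (2.2500,1.2990,2.5000)
J_ω[:, 1] = z_1
entry J[4][1] = -0.8660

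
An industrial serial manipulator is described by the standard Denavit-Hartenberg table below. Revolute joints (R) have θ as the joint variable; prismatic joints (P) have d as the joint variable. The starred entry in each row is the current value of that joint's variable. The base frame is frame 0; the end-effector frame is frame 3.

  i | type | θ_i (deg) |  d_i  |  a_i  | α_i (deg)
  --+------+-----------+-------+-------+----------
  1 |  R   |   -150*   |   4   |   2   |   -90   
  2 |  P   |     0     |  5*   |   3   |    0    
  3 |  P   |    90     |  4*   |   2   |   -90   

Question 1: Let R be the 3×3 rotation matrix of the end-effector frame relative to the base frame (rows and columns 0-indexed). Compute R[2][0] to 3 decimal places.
-1.000

End-effector x-axis (col 0 of R) = (-0.0000,-0.0000,-1.0000)
R[2][0] = -1.0000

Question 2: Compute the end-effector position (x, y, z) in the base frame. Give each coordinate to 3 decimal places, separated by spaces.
after link 1: o_1 = (-1.7321, -1.0000, 4.0000)
after link 2: o_2 = (-1.8301, -6.8301, 4.0000)
after link 3: o_3 = (0.1699, -10.2942, 2.0000)

0.170 -10.294 2.000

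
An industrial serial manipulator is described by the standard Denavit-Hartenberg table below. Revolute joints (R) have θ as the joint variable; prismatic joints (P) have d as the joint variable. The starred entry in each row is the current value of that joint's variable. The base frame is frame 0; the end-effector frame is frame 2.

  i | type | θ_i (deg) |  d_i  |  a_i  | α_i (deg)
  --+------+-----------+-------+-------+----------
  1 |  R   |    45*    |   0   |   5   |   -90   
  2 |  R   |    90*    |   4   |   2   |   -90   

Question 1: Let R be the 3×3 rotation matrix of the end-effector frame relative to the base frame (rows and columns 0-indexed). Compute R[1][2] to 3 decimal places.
-0.707

End-effector z-axis (col 2 of R) = (-0.7071,-0.7071,-0.0000)
R[1][2] = -0.7071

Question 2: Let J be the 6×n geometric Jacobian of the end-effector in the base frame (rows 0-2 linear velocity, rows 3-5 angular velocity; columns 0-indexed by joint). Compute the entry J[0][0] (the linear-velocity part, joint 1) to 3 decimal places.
axis z_0 = ẑ; lever o_n−o_0 = (0.7071,6.3640,-2.0000)
cross product → J_v[:, 0] = (-6.3640,0.7071,0.0000)
J_ω[:, 0] = z_0
entry J[0][0] = -6.3640

-6.364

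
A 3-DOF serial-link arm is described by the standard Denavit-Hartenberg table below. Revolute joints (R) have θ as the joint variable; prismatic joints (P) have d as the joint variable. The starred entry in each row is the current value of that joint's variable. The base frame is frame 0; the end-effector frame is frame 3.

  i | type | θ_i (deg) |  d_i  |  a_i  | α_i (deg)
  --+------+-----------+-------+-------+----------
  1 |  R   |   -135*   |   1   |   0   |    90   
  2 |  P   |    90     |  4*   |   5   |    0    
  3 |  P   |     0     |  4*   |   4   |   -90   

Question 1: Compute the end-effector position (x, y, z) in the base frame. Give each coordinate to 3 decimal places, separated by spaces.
after link 1: o_1 = (0.0000, 0.0000, 1.0000)
after link 2: o_2 = (-2.8284, 2.8284, 6.0000)
after link 3: o_3 = (-5.6569, 5.6569, 10.0000)

-5.657 5.657 10.000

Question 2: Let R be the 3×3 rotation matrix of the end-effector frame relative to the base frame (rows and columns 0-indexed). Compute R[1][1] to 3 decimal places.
-0.707

End-effector y-axis (col 1 of R) = (0.7071,-0.7071,-0.0000)
R[1][1] = -0.7071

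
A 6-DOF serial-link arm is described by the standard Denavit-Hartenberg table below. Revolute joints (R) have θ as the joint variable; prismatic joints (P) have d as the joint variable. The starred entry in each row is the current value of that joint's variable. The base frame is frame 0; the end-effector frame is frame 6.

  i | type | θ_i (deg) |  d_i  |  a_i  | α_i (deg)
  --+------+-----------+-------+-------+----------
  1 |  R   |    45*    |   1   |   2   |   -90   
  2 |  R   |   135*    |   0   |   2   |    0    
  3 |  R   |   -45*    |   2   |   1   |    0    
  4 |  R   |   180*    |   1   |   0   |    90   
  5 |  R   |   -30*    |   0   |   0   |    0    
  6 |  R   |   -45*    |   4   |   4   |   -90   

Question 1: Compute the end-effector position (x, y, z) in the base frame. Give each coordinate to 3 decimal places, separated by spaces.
after link 1: o_1 = (1.4142, 1.4142, 1.0000)
after link 2: o_2 = (0.4142, 0.4142, -0.4142)
after link 3: o_3 = (-1.0000, 1.8284, -1.4142)
after link 4: o_4 = (-1.7071, 2.5355, -1.4142)
after link 5: o_5 = (-1.7071, 2.5355, -1.4142)
after link 6: o_6 = (-1.8035, -3.0249, -0.3789)

-1.803 -3.025 -0.379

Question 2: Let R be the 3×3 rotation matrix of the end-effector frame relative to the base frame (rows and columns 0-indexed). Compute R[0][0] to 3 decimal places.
End-effector x-axis (col 0 of R) = (0.6830,-0.6830,0.2588)
R[0][0] = 0.6830

0.683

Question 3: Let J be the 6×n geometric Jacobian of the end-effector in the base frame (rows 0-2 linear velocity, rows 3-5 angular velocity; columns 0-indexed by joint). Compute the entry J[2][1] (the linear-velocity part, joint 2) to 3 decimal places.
axis z_1 = (-0.7071,0.7071,0.0000); lever o_n−o_1 = (-3.2177,-4.4392,-1.3789)
cross product → J_v[:, 1] = (-0.9751,-0.9751,5.4142)
J_ω[:, 1] = z_1
entry J[2][1] = 5.4142

5.414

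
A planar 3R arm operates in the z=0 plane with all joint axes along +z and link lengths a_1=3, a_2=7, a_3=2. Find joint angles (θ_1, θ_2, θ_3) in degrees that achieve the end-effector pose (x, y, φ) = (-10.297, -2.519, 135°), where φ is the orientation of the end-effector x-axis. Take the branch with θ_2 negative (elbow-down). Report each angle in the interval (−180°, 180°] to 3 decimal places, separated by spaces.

wrist centre = target − a_3·(cos φ, sin φ) = (-8.8828, -3.9332)
cos θ_2 = (94.3741−3²−7²)/(2·3·7) = 0.8660; θ_2 = -29.9973° (elbow-down)
β = atan2(-3.9332,-8.8828) = -156.1167°; ψ = atan2(-3.4997,9.0623) = -21.1157°
θ_1 = β − ψ = -135.0010°
θ_3 = φ − θ_1 − θ_2 = -60.0017° (wrapped to (-180°,180°])

-135.001 -29.997 -60.002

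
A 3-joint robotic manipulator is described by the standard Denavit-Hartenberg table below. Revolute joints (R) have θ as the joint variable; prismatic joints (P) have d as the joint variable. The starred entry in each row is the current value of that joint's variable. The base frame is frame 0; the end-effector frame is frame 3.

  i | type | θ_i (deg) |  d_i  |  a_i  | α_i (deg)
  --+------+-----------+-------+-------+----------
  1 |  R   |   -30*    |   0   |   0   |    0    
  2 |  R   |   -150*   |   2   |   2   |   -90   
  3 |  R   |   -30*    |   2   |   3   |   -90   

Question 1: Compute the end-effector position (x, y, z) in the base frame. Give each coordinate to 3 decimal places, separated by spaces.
-4.598 -2.000 3.500

after link 1: o_1 = (0.0000, 0.0000, 0.0000)
after link 2: o_2 = (-2.0000, 0.0000, 2.0000)
after link 3: o_3 = (-4.5981, -2.0000, 3.5000)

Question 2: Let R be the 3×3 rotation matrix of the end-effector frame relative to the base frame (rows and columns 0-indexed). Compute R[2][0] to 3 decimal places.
0.500

End-effector x-axis (col 0 of R) = (-0.8660,0.0000,0.5000)
R[2][0] = 0.5000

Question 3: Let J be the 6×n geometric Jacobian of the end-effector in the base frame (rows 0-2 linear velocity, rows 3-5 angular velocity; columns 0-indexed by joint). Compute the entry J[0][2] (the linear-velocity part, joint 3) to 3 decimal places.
-1.500

axis z_2 = (0.0000,-1.0000,0.0000); lever o_n−o_2 = (-2.5981,-2.0000,1.5000)
cross product → J_v[:, 2] = (-1.5000,-0.0000,-2.5981)
J_ω[:, 2] = z_2
entry J[0][2] = -1.5000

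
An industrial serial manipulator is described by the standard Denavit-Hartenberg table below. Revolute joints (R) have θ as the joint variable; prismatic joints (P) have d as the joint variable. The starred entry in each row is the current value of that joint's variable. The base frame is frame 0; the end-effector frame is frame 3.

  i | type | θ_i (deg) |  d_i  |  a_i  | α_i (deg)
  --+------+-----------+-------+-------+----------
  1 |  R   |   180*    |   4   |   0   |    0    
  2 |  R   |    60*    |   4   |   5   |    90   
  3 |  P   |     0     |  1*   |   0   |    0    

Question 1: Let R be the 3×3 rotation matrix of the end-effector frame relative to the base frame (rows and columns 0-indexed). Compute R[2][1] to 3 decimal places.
End-effector y-axis (col 1 of R) = (0.0000,-0.0000,1.0000)
R[2][1] = 1.0000

1.000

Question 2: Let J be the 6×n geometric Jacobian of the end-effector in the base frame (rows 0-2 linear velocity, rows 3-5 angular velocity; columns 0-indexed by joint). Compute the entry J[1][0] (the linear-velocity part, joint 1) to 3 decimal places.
axis z_0 = ẑ; lever o_n−o_0 = (-3.3660,-3.8301,8.0000)
cross product → J_v[:, 0] = (3.8301,-3.3660,0.0000)
J_ω[:, 0] = z_0
entry J[1][0] = -3.3660

-3.366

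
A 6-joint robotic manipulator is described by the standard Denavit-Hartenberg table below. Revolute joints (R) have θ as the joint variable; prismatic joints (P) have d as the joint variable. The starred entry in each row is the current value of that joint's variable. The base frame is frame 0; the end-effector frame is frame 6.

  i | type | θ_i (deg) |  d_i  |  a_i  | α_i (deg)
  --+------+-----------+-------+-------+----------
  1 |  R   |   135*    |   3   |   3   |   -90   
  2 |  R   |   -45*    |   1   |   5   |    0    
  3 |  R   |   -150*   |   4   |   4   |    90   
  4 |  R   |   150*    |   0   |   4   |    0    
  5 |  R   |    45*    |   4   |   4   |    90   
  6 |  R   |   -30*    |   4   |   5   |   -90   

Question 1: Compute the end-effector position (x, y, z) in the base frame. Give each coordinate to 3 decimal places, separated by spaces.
-16.890 4.575 7.298

after link 1: o_1 = (-2.1213, 2.1213, 3.0000)
after link 2: o_2 = (-5.3284, 3.9142, 6.5355)
after link 3: o_3 = (-5.4248, -1.6463, 5.5003)
after link 4: o_4 = (-9.2050, -0.6945, 6.3968)
after link 5: o_5 = (-11.8440, 3.4086, 3.5331)
after link 6: o_6 = (-16.8899, 4.5754, 7.2984)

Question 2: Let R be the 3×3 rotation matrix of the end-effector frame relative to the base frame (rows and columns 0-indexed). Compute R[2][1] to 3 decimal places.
-0.067

End-effector y-axis (col 1 of R) = (0.8598,0.5062,-0.0670)
R[2][1] = -0.0670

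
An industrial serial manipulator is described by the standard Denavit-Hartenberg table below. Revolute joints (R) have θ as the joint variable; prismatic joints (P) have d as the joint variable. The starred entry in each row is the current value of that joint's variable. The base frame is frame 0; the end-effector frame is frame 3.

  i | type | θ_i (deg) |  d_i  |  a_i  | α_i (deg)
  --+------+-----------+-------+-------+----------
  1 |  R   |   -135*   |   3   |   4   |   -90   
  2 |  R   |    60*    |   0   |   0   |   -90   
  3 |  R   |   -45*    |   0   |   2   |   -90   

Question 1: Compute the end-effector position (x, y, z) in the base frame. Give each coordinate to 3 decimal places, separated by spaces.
after link 1: o_1 = (-2.8284, -2.8284, 3.0000)
after link 2: o_2 = (-2.8284, -2.8284, 3.0000)
after link 3: o_3 = (-2.3284, -4.3284, 1.7753)

-2.328 -4.328 1.775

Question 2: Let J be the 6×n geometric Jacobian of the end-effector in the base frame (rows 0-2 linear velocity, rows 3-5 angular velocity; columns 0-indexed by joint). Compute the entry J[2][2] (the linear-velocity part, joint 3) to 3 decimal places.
-1.225

axis z_2 = (0.6124,0.6124,-0.5000); lever o_n−o_2 = (0.5000,-1.5000,-1.2247)
cross product → J_v[:, 2] = (-1.5000,0.5000,-1.2247)
J_ω[:, 2] = z_2
entry J[2][2] = -1.2247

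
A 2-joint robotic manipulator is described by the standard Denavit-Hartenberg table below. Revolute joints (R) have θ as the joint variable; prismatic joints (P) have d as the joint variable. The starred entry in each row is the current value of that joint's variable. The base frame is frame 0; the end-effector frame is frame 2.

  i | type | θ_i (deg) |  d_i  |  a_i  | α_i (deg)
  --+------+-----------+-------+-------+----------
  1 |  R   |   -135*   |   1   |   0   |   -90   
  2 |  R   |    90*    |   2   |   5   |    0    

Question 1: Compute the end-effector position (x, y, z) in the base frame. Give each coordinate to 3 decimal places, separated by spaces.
after link 1: o_1 = (0.0000, 0.0000, 1.0000)
after link 2: o_2 = (1.4142, -1.4142, -4.0000)

1.414 -1.414 -4.000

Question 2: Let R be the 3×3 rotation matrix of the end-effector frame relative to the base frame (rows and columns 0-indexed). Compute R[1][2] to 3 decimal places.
End-effector z-axis (col 2 of R) = (0.7071,-0.7071,0.0000)
R[1][2] = -0.7071

-0.707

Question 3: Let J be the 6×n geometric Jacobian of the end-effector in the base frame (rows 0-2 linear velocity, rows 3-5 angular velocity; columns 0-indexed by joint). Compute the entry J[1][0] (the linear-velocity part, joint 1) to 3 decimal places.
axis z_0 = ẑ; lever o_n−o_0 = (1.4142,-1.4142,-4.0000)
cross product → J_v[:, 0] = (1.4142,1.4142,-0.0000)
J_ω[:, 0] = z_0
entry J[1][0] = 1.4142

1.414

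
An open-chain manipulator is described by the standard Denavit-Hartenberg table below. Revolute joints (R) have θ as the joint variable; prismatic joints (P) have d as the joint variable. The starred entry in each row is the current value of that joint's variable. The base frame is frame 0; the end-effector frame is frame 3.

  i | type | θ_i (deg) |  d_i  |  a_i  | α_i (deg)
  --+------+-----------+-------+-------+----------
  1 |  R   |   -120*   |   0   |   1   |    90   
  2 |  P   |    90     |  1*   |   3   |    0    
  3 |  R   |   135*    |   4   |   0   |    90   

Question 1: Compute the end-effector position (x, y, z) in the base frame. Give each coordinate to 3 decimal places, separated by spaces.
after link 1: o_1 = (-0.5000, -0.8660, 0.0000)
after link 2: o_2 = (-1.3660, -0.3660, 3.0000)
after link 3: o_3 = (-4.8301, 1.6340, 3.0000)

-4.830 1.634 3.000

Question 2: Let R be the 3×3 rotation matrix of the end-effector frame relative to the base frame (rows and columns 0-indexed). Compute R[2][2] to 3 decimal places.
0.707

End-effector z-axis (col 2 of R) = (0.3536,0.6124,0.7071)
R[2][2] = 0.7071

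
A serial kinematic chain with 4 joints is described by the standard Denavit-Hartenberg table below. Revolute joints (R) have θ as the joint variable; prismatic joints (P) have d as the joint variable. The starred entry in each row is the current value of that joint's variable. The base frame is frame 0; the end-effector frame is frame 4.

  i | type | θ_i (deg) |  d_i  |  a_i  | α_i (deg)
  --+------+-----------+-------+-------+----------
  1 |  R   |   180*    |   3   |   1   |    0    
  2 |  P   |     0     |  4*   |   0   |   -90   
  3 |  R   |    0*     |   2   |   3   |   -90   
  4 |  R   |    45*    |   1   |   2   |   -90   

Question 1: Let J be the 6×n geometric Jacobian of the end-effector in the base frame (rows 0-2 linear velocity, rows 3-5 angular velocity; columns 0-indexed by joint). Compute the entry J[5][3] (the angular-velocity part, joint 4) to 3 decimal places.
-1.000

axis z_3 = (-0.0000,-0.0000,-1.0000); lever o_n−o_3 = (-1.4142,1.4142,-1.0000)
cross product → J_v[:, 3] = (1.4142,1.4142,-0.0000)
J_ω[:, 3] = z_3
entry J[5][3] = -1.0000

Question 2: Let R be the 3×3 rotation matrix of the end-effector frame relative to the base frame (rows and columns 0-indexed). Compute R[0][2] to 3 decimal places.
End-effector z-axis (col 2 of R) = (0.7071,0.7071,-0.0000)
R[0][2] = 0.7071

0.707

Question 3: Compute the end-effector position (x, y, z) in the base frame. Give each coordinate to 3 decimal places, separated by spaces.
-5.414 -0.586 6.000

after link 1: o_1 = (-1.0000, 0.0000, 3.0000)
after link 2: o_2 = (-1.0000, 0.0000, 7.0000)
after link 3: o_3 = (-4.0000, -2.0000, 7.0000)
after link 4: o_4 = (-5.4142, -0.5858, 6.0000)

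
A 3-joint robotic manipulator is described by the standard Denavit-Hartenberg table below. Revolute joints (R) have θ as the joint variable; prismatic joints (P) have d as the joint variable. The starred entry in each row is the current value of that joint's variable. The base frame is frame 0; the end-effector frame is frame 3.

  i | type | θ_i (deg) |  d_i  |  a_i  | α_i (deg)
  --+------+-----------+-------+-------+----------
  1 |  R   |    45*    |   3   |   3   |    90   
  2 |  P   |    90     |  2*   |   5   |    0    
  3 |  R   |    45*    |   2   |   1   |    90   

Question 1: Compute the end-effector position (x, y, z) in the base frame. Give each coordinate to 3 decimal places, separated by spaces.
4.450 -1.207 8.707

after link 1: o_1 = (2.1213, 2.1213, 3.0000)
after link 2: o_2 = (3.5355, 0.7071, 8.0000)
after link 3: o_3 = (4.4497, -1.2071, 8.7071)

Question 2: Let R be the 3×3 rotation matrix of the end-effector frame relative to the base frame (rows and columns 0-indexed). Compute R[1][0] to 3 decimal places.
-0.500

End-effector x-axis (col 0 of R) = (-0.5000,-0.5000,0.7071)
R[1][0] = -0.5000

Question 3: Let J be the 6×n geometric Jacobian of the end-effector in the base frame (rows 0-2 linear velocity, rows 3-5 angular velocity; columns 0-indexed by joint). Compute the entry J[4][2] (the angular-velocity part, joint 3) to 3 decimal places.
-0.707

axis z_2 = (0.7071,-0.7071,0.0000); lever o_n−o_2 = (0.9142,-1.9142,0.7071)
cross product → J_v[:, 2] = (-0.5000,-0.5000,-0.7071)
J_ω[:, 2] = z_2
entry J[4][2] = -0.7071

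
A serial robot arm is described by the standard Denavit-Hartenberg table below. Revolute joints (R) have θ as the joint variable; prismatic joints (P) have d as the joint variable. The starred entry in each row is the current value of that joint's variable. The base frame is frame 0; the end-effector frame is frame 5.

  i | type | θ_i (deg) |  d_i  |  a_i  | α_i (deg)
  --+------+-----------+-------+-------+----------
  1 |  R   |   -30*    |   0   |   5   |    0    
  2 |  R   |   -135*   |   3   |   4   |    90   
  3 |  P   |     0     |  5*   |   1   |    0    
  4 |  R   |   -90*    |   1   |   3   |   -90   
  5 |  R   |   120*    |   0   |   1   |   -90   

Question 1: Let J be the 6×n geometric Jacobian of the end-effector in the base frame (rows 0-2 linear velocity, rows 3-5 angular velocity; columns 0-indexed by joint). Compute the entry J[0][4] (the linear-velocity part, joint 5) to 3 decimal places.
-0.129

axis z_4 = (-0.9659,-0.2588,0.0000); lever o_n−o_4 = (0.2241,-0.8365,0.5000)
cross product → J_v[:, 4] = (-0.1294,0.4830,0.8660)
J_ω[:, 4] = z_4
entry J[0][4] = -0.1294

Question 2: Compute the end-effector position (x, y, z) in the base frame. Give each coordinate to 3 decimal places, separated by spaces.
-1.828 1.165 0.500

after link 1: o_1 = (4.3301, -2.5000, 0.0000)
after link 2: o_2 = (0.4664, -3.5353, 3.0000)
after link 3: o_3 = (-1.7936, 1.0355, 3.0000)
after link 4: o_4 = (-2.0524, 2.0015, 0.0000)
after link 5: o_5 = (-1.8283, 1.1649, 0.5000)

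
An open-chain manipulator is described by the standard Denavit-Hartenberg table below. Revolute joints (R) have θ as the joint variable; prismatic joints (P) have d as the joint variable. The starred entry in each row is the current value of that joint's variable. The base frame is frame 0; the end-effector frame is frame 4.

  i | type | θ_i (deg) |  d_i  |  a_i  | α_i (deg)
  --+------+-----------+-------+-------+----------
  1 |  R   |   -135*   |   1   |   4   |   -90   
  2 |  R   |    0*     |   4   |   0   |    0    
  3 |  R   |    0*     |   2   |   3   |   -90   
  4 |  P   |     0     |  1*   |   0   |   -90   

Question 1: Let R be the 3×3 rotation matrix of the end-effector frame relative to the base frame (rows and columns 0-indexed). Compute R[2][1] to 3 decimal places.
End-effector y-axis (col 1 of R) = (-0.0000,0.0000,1.0000)
R[2][1] = 1.0000

1.000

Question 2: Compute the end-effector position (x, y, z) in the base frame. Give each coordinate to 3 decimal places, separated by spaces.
-0.707 -9.192 0.000

after link 1: o_1 = (-2.8284, -2.8284, 1.0000)
after link 2: o_2 = (0.0000, -5.6569, 1.0000)
after link 3: o_3 = (-0.7071, -9.1924, 1.0000)
after link 4: o_4 = (-0.7071, -9.1924, 0.0000)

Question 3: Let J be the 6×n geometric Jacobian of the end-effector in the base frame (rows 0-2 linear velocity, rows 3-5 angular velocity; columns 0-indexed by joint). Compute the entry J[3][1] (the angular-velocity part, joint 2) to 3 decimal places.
0.707

axis z_1 = (0.7071,-0.7071,0.0000); lever o_n−o_1 = (2.1213,-6.3640,-1.0000)
cross product → J_v[:, 1] = (0.7071,0.7071,-3.0000)
J_ω[:, 1] = z_1
entry J[3][1] = 0.7071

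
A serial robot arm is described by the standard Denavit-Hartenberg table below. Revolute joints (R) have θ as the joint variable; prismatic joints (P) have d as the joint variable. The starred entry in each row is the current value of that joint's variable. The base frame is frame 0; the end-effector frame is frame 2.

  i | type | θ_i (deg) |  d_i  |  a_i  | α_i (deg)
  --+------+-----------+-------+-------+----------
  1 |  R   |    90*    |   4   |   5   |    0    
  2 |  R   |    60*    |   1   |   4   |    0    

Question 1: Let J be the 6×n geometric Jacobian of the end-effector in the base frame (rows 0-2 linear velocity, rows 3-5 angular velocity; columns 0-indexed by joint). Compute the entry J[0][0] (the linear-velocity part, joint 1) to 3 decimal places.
-7.000

axis z_0 = ẑ; lever o_n−o_0 = (-3.4641,7.0000,5.0000)
cross product → J_v[:, 0] = (-7.0000,-3.4641,0.0000)
J_ω[:, 0] = z_0
entry J[0][0] = -7.0000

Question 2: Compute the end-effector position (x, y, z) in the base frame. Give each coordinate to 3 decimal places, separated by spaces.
after link 1: o_1 = (0.0000, 5.0000, 4.0000)
after link 2: o_2 = (-3.4641, 7.0000, 5.0000)

-3.464 7.000 5.000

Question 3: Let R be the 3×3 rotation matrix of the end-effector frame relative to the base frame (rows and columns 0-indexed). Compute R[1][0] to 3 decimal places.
End-effector x-axis (col 0 of R) = (-0.8660,0.5000,0.0000)
R[1][0] = 0.5000

0.500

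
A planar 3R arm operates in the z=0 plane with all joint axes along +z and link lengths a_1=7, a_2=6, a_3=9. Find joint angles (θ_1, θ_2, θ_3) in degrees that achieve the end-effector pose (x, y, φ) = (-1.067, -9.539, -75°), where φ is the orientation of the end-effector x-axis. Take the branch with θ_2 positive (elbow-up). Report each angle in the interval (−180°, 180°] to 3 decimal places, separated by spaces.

wrist centre = target − a_3·(cos φ, sin φ) = (-3.3964, -0.8457)
cos θ_2 = (12.2505−7²−6²)/(2·7·6) = -0.8661; θ_2 = 150.0046° (elbow-up)
β = atan2(-0.8457,-3.3964) = -166.0182°; ψ = atan2(2.9996,1.8036) = 58.9821°
θ_1 = β − ψ = -225.0003°
θ_3 = φ − θ_1 − θ_2 = -0.0043° (wrapped to (-180°,180°])

135.000 150.005 -0.004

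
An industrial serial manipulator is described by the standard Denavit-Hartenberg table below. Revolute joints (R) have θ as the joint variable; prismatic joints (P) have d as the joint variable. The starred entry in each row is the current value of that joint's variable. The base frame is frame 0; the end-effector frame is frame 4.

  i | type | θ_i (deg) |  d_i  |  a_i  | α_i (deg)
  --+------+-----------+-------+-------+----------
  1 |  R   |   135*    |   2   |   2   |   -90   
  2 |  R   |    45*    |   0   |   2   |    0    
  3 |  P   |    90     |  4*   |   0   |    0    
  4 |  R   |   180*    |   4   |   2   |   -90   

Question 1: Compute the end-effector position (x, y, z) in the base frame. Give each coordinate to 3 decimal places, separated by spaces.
-9.071 -2.243 2.000

after link 1: o_1 = (-1.4142, 1.4142, 2.0000)
after link 2: o_2 = (-2.4142, 2.4142, 0.5858)
after link 3: o_3 = (-5.2426, -0.4142, 0.5858)
after link 4: o_4 = (-9.0711, -2.2426, 2.0000)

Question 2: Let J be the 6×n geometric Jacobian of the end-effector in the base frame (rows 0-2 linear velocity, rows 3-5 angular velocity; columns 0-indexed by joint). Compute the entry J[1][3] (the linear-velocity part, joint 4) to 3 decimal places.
axis z_3 = (-0.7071,-0.7071,0.0000); lever o_n−o_3 = (-3.8284,-1.8284,1.4142)
cross product → J_v[:, 3] = (-1.0000,1.0000,-1.4142)
J_ω[:, 3] = z_3
entry J[1][3] = 1.0000

1.000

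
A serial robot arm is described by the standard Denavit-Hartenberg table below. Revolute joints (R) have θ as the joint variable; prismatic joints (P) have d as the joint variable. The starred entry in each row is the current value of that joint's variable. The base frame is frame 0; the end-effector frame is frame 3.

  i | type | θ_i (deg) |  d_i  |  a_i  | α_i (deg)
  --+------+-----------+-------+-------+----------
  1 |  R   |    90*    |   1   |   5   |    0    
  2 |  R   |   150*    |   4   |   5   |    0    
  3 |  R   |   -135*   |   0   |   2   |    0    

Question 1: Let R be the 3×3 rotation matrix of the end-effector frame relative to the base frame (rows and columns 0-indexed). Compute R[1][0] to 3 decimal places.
End-effector x-axis (col 0 of R) = (-0.2588,0.9659,0.0000)
R[1][0] = 0.9659

0.966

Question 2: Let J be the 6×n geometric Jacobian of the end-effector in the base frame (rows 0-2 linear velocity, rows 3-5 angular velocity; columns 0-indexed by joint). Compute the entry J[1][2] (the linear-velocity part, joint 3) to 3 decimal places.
axis z_2 = (0.0000,0.0000,1.0000); lever o_n−o_2 = (-0.5176,1.9319,0.0000)
cross product → J_v[:, 2] = (-1.9319,-0.5176,0.0000)
J_ω[:, 2] = z_2
entry J[1][2] = -0.5176

-0.518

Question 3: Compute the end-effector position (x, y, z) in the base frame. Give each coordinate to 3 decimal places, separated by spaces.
-3.018 2.602 5.000

after link 1: o_1 = (0.0000, 5.0000, 1.0000)
after link 2: o_2 = (-2.5000, 0.6699, 5.0000)
after link 3: o_3 = (-3.0176, 2.6017, 5.0000)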